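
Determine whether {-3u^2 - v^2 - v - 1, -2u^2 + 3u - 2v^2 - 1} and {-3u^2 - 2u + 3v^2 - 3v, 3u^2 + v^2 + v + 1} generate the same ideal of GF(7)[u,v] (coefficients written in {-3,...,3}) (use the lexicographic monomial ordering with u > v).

For a fixed monomial order, each ideal has a unique reduced Gröbner basis; comparing bases decides equality.
Buchberger on the first generating set:
f_1 = -3u^2 - v^2 - v - 1, LT = u^2.
f_2 = -2u^2 + 3u - 2v^2 - 1, LT = u^2.

S(f_1,f_2): lcm = u^2. S = -2u - 3v^2 - 2v + 1.
  leading term u: no divisor's leading term divides it; move -2u to the remainder.
  leading term v^2: no divisor's leading term divides it; move -3v^2 to the remainder.
  leading term v: no divisor's leading term divides it; move -2v to the remainder.
  leading term 1: no divisor's leading term divides it; move 1 to the remainder.
  remainder -2u - 3v^2 - 2v + 1 ≠ 0; add g_3 = -2u - 3v^2 - 2v + 1 to the basis.

S(f_1,g_3): lcm = u^2. S = 2uv^2 - uv - 3u - 2v^2 - 2v - 2.
  leading term uv^2: subtract (-v^2)·g_3 from 2uv^2 - uv - 3u - 2v^2 - 2v - 2 → -uv - 3u - 3v^4 - 2v^3 - v^2 - 2v - 2
  leading term uv: subtract (-3v)·g_3 from -uv - 3u - 3v^4 - 2v^3 - v^2 - 2v - 2 → -3u - 3v^4 + 3v^3 + v - 2
  leading term u: subtract (-2)·g_3 from -3u - 3v^4 + 3v^3 + v - 2 → -3v^4 + 3v^3 + v^2 - 3v
  leading term v^4: no divisor's leading term divides it; move -3v^4 to the remainder.
  leading term v^3: no divisor's leading term divides it; move 3v^3 to the remainder.
  leading term v^2: no divisor's leading term divides it; move v^2 to the remainder.
  leading term v: no divisor's leading term divides it; move -3v to the remainder.
  remainder -3v^4 + 3v^3 + v^2 - 3v ≠ 0; add g_4 = -3v^4 + 3v^3 + v^2 - 3v to the basis.

S(f_2,g_3): lcm = u^2. S = 2uv^2 - uv - u + v^2 - 3.
  leading term uv^2: subtract (-v^2)·g_3 from 2uv^2 - uv - u + v^2 - 3 → -uv - u - 3v^4 - 2v^3 + 2v^2 - 3
  leading term uv: subtract (-3v)·g_3 from -uv - u - 3v^4 - 2v^3 + 2v^2 - 3 → -u - 3v^4 + 3v^3 + 3v^2 + 3v - 3
  leading term u: subtract (-3)·g_3 from -u - 3v^4 + 3v^3 + 3v^2 + 3v - 3 → -3v^4 + 3v^3 + v^2 - 3v
  leading term v^4: subtract (1)·g_4 from -3v^4 + 3v^3 + v^2 - 3v → 0
  remainder 0.

S(f_1,g_4): leading monomials are coprime, so the S-polynomial reduces to 0 (Buchberger's first criterion).
S(f_2,g_4): leading monomials are coprime, so the S-polynomial reduces to 0 (Buchberger's first criterion).
S(g_3,g_4): leading monomials are coprime, so the S-polynomial reduces to 0 (Buchberger's first criterion).
Every S-polynomial of the final basis reduces to 0, so we have a Gröbner basis.
Inter-reduce: drop elements whose leading term is divisible by another's, tail-reduce, and make monic.
Reduced Gröbner basis: {u - 2v^2 + v + 3, v^4 - v^3 + 2v^2 + v}.

Buchberger on the second generating set:
h_1 = -3u^2 - 2u + 3v^2 - 3v, LT = u^2.
h_2 = 3u^2 + v^2 + v + 1, LT = u^2.

S(h_1,h_2): lcm = u^2. S = 3u + v^2 + 3v + 2.
  leading term u: no divisor's leading term divides it; move 3u to the remainder.
  leading term v^2: no divisor's leading term divides it; move v^2 to the remainder.
  leading term v: no divisor's leading term divides it; move 3v to the remainder.
  leading term 1: no divisor's leading term divides it; move 2 to the remainder.
  remainder 3u + v^2 + 3v + 2 ≠ 0; add k_3 = 3u + v^2 + 3v + 2 to the basis.

S(h_1,k_3): lcm = u^2. S = 2uv^2 - uv - v^2 + v.
  leading term uv^2: subtract (3v^2)·k_3 from 2uv^2 - uv - v^2 + v → -uv - 3v^4 - 2v^3 + v
  leading term uv: subtract (2v)·k_3 from -uv - 3v^4 - 2v^3 + v → -3v^4 + 3v^3 + v^2 - 3v
  leading term v^4: no divisor's leading term divides it; move -3v^4 to the remainder.
  leading term v^3: no divisor's leading term divides it; move 3v^3 to the remainder.
  leading term v^2: no divisor's leading term divides it; move v^2 to the remainder.
  leading term v: no divisor's leading term divides it; move -3v to the remainder.
  remainder -3v^4 + 3v^3 + v^2 - 3v ≠ 0; add k_4 = -3v^4 + 3v^3 + v^2 - 3v to the basis.

S(h_2,k_3): lcm = u^2. S = 2uv^2 - uv - 3u - 2v^2 - 2v - 2.
  leading term uv^2: subtract (3v^2)·k_3 from 2uv^2 - uv - 3u - 2v^2 - 2v - 2 → -uv - 3u - 3v^4 - 2v^3 - v^2 - 2v - 2
  leading term uv: subtract (2v)·k_3 from -uv - 3u - 3v^4 - 2v^3 - v^2 - 2v - 2 → -3u - 3v^4 + 3v^3 + v - 2
  leading term u: subtract (-1)·k_3 from -3u - 3v^4 + 3v^3 + v - 2 → -3v^4 + 3v^3 + v^2 - 3v
  leading term v^4: subtract (1)·k_4 from -3v^4 + 3v^3 + v^2 - 3v → 0
  remainder 0.

S(h_1,k_4): leading monomials are coprime, so the S-polynomial reduces to 0 (Buchberger's first criterion).
S(h_2,k_4): leading monomials are coprime, so the S-polynomial reduces to 0 (Buchberger's first criterion).
S(k_3,k_4): leading monomials are coprime, so the S-polynomial reduces to 0 (Buchberger's first criterion).
Every S-polynomial of the final basis reduces to 0, so we have a Gröbner basis.
Inter-reduce: drop elements whose leading term is divisible by another's, tail-reduce, and make monic.
Reduced Gröbner basis: {u - 2v^2 + v + 3, v^4 - v^3 + 2v^2 + v}.

Same reduced basis, so the two generating sets span the same ideal.

Yes, the ideals are equal.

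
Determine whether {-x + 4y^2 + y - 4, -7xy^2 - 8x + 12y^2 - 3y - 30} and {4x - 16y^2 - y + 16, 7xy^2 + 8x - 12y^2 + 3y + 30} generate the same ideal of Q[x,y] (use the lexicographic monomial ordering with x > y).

Two ideals are equal iff their reduced Gröbner bases coincide (the reduced basis is unique for a fixed ordering).
Buchberger on the first generating set:
f_1 = -x + 4y^2 + y - 4, LT = x.
f_2 = -7xy^2 - 8x + 12y^2 - 3y - 30, LT = xy^2.

S(f_1,f_2): lcm = xy^2. S = -8/7x - 4y^4 - y^3 + 40/7y^2 - 3/7y - 30/7.
  leading term x: subtract (8/7)·f_1 from -8/7x - 4y^4 - y^3 + 40/7y^2 - 3/7y - 30/7 → -4y^4 - y^3 + 8/7y^2 - 11/7y + 2/7
  leading term y^4: no divisor's leading term divides it; move -4y^4 to the remainder.
  leading term y^3: no divisor's leading term divides it; move -y^3 to the remainder.
  leading term y^2: no divisor's leading term divides it; move 8/7y^2 to the remainder.
  leading term y: no divisor's leading term divides it; move -11/7y to the remainder.
  leading term 1: no divisor's leading term divides it; move 2/7 to the remainder.
  remainder -4y^4 - y^3 + 8/7y^2 - 11/7y + 2/7 ≠ 0; add g_3 = -4y^4 - y^3 + 8/7y^2 - 11/7y + 2/7 to the basis.

The other S-polynomials (S(f_1,g_3), S(f_2,g_3)) all reduce to 0 modulo the current basis, so we have a Gröbner basis.
Inter-reduce: drop elements whose leading term is divisible by another's, tail-reduce, and make monic.
Reduced Gröbner basis: {x - 4y^2 - y + 4, y^4 + 1/4y^3 - 2/7y^2 + 11/28y - 1/14}.

Buchberger on the second generating set:
h_1 = 4x - 16y^2 - y + 16, LT = x.
h_2 = 7xy^2 + 8x - 12y^2 + 3y + 30, LT = xy^2.

S(h_1,h_2): lcm = xy^2. S = -8/7x - 4y^4 - 1/4y^3 + 40/7y^2 - 3/7y - 30/7.
  leading term x: subtract (-2/7)·h_1 from -8/7x - 4y^4 - 1/4y^3 + 40/7y^2 - 3/7y - 30/7 → -4y^4 - 1/4y^3 + 8/7y^2 - 5/7y + 2/7
  leading term y^4: no divisor's leading term divides it; move -4y^4 to the remainder.
  leading term y^3: no divisor's leading term divides it; move -1/4y^3 to the remainder.
  leading term y^2: no divisor's leading term divides it; move 8/7y^2 to the remainder.
  leading term y: no divisor's leading term divides it; move -5/7y to the remainder.
  leading term 1: no divisor's leading term divides it; move 2/7 to the remainder.
  remainder -4y^4 - 1/4y^3 + 8/7y^2 - 5/7y + 2/7 ≠ 0; add k_3 = -4y^4 - 1/4y^3 + 8/7y^2 - 5/7y + 2/7 to the basis.

The other S-polynomials (S(h_1,k_3), S(h_2,k_3)) all reduce to 0 modulo the current basis, so we have a Gröbner basis.
Inter-reduce: drop elements whose leading term is divisible by another's, tail-reduce, and make monic.
Reduced Gröbner basis: {x - 4y^2 - 1/4y + 4, y^4 + 1/16y^3 - 2/7y^2 + 5/28y - 1/14}.

Since the reduced bases disagree, the two ideals are not the same.
The same test decides containment: I ⊆ J iff every generator of I reduces to 0 modulo a Gröbner basis of J.

No, the ideals differ.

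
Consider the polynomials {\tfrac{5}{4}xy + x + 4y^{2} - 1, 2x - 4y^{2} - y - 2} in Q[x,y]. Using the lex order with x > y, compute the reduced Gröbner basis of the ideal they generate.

f_1 = \tfrac{5}{4}xy + x + 4y^{2} - 1, LT = xy.
f_2 = 2x - 4y^{2} - y - 2, LT = x.

S(f_1,f_2): lcm = xy. S = \tfrac{4}{5}x + 2y^{3} + \tfrac{37}{10}y^{2} + y - \tfrac{4}{5}.
  leading term x: subtract (\tfrac{2}{5})·f_2 from \tfrac{4}{5}x + 2y^{3} + \tfrac{37}{10}y^{2} + y - \tfrac{4}{5} → 2y^{3} + \tfrac{53}{10}y^{2} + \tfrac{7}{5}y
  leading term y^{3}: no divisor's leading term divides it; move 2y^{3} to the remainder.
  leading term y^{2}: no divisor's leading term divides it; move \tfrac{53}{10}y^{2} to the remainder.
  leading term y: no divisor's leading term divides it; move \tfrac{7}{5}y to the remainder.
  remainder 2y^{3} + \tfrac{53}{10}y^{2} + \tfrac{7}{5}y ≠ 0; add g_3 = 2y^{3} + \tfrac{53}{10}y^{2} + \tfrac{7}{5}y to the basis.

S(f_1,g_3): lcm = xy^{3}. S = -\tfrac{37}{20}xy^{2} - \tfrac{7}{10}xy + \tfrac{16}{5}y^{4} - \tfrac{4}{5}y^{2}.
  leading term xy^{2}: subtract (-\tfrac{37}{25}y)·f_1 from -\tfrac{37}{20}xy^{2} - \tfrac{7}{10}xy + \tfrac{16}{5}y^{4} - \tfrac{4}{5}y^{2} → \tfrac{39}{50}xy + \tfrac{16}{5}y^{4} + \tfrac{148}{25}y^{3} - \tfrac{4}{5}y^{2} - \tfrac{37}{25}y
  leading term xy: subtract (\tfrac{78}{125})·f_1 from \tfrac{39}{50}xy + \tfrac{16}{5}y^{4} + \tfrac{148}{25}y^{3} - \tfrac{4}{5}y^{2} - \tfrac{37}{25}y → -\tfrac{78}{125}x + \tfrac{16}{5}y^{4} + \tfrac{148}{25}y^{3} - \tfrac{412}{125}y^{2} - \tfrac{37}{25}y + \tfrac{78}{125}
  leading term x: subtract (-\tfrac{39}{125})·f_2 from -\tfrac{78}{125}x + \tfrac{16}{5}y^{4} + \tfrac{148}{25}y^{3} - \tfrac{412}{125}y^{2} - \tfrac{37}{25}y + \tfrac{78}{125} → \tfrac{16}{5}y^{4} + \tfrac{148}{25}y^{3} - \tfrac{568}{125}y^{2} - \tfrac{224}{125}y
  leading term y^{4}: subtract (\tfrac{8}{5}y)·g_3 from \tfrac{16}{5}y^{4} + \tfrac{148}{25}y^{3} - \tfrac{568}{125}y^{2} - \tfrac{224}{125}y → -\tfrac{64}{25}y^{3} - \tfrac{848}{125}y^{2} - \tfrac{224}{125}y
  leading term y^{3}: subtract (-\tfrac{32}{25})·g_3 from -\tfrac{64}{25}y^{3} - \tfrac{848}{125}y^{2} - \tfrac{224}{125}y → 0
  remainder 0.

S(f_2,g_3): leading monomials are coprime, so the S-polynomial reduces to 0 (Buchberger's first criterion).
Every S-polynomial of the final basis reduces to 0, so we have a Gröbner basis.
Inter-reduce: drop elements whose leading term is divisible by another's, tail-reduce, and make monic.

G = {x - 2y^{2} - \tfrac{1}{2}y - 1, y^{3} + \tfrac{53}{20}y^{2} + \tfrac{7}{10}y}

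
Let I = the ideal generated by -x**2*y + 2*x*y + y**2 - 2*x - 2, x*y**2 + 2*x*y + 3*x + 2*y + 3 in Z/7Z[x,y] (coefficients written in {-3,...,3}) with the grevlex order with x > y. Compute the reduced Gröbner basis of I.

G = {x**3 - 3*x*y - 3*y**2 - x - y, x**2*y - 2*x*y - y**2 + 2*x + 2, x*y**2 + 2*x*y + 3*x + 2*y + 3, y**3 + 3*x**2 + 2*y**2 + y - 3}

f_1 = -x**2*y + 2*x*y + y**2 - 2*x - 2, LT = x**2*y.
f_2 = x*y**2 + 2*x*y + 3*x + 2*y + 3, LT = x*y**2.

S(f_1,f_2): lcm = x**2*y**2. S = -2*x**2*y - 2*x*y**2 - y**3 - 3*x**2 - 3*x + 2*y.
  leading term x**2*y: subtract (2)·f_1 from -2*x**2*y - 2*x*y**2 - y**3 - 3*x**2 - 3*x + 2*y → -2*x*y**2 - y**3 - 3*x**2 + 3*x*y - 2*y**2 + x + 2*y - 3
  leading term x*y**2: subtract (-2)·f_2 from -2*x*y**2 - y**3 - 3*x**2 + 3*x*y - 2*y**2 + x + 2*y - 3 → -y**3 - 3*x**2 - 2*y**2 - y + 3
  leading term y**3: no divisor's leading term divides it; move -y**3 to the remainder.
  leading term x**2: no divisor's leading term divides it; move -3*x**2 to the remainder.
  leading term y**2: no divisor's leading term divides it; move -2*y**2 to the remainder.
  leading term y: no divisor's leading term divides it; move -y to the remainder.
  leading term 1: no divisor's leading term divides it; move 3 to the remainder.
  remainder -y**3 - 3*x**2 - 2*y**2 - y + 3 ≠ 0; add g_3 = -y**3 - 3*x**2 - 2*y**2 - y + 3 to the basis.

S(f_1,g_3): lcm = x**2*y**3. S = -3*x**4 - 2*x**2*y**2 - 2*x*y**3 - y**4 - x**2*y + 2*x*y**2 + 3*x**2 + 2*y**2.
  leading term x**4: no divisor's leading term divides it; move -3*x**4 to the remainder.
  leading term x**2*y**2: subtract (2*y)·f_1 from -2*x**2*y**2 - 2*x*y**3 - y**4 - x**2*y + 2*x*y**2 + 3*x**2 + 2*y**2 → -2*x*y**3 - y**4 - x**2*y - 2*x*y**2 - 2*y**3 + 3*x**2 - 3*x*y + 2*y**2 - 3*y
  leading term x*y**3: subtract (-2*y)·f_2 from -2*x*y**3 - y**4 - x**2*y - 2*x*y**2 - 2*y**3 + 3*x**2 - 3*x*y + 2*y**2 - 3*y → -y**4 - x**2*y + 2*x*y**2 - 2*y**3 + 3*x**2 + 3*x*y - y**2 + 3*y
  leading term y**4: subtract (y)·g_3 from -y**4 - x**2*y + 2*x*y**2 - 2*y**3 + 3*x**2 + 3*x*y - y**2 + 3*y → 2*x**2*y + 2*x*y**2 + 3*x**2 + 3*x*y
  leading term x**2*y: subtract (-2)·f_1 from 2*x**2*y + 2*x*y**2 + 3*x**2 + 3*x*y → 2*x*y**2 + 3*x**2 + 2*y**2 + 3*x + 3
  leading term x*y**2: subtract (2)·f_2 from 2*x*y**2 + 3*x**2 + 2*y**2 + 3*x + 3 → 3*x**2 + 3*x*y + 2*y**2 - 3*x + 3*y - 3
  leading term x**2: no divisor's leading term divides it; move 3*x**2 to the remainder.
  leading term x*y: no divisor's leading term divides it; move 3*x*y to the remainder.
  leading term y**2: no divisor's leading term divides it; move 2*y**2 to the remainder.
  leading term x: no divisor's leading term divides it; move -3*x to the remainder.
  leading term y: no divisor's leading term divides it; move 3*y to the remainder.
  leading term 1: no divisor's leading term divides it; move -3 to the remainder.
  remainder -3*x**4 + 3*x**2 + 3*x*y + 2*y**2 - 3*x + 3*y - 3 ≠ 0; add g_4 = -3*x**4 + 3*x**2 + 3*x*y + 2*y**2 - 3*x + 3*y - 3 to the basis.

S(f_2,g_3): lcm = x*y**3. S = -3*x**3 + 2*x*y + 2*y**2 + 3*x + 3*y.
  leading term x**3: no divisor's leading term divides it; move -3*x**3 to the remainder.
  leading term x*y: no divisor's leading term divides it; move 2*x*y to the remainder.
  leading term y**2: no divisor's leading term divides it; move 2*y**2 to the remainder.
  leading term x: no divisor's leading term divides it; move 3*x to the remainder.
  leading term y: no divisor's leading term divides it; move 3*y to the remainder.
  remainder -3*x**3 + 2*x*y + 2*y**2 + 3*x + 3*y ≠ 0; add g_5 = -3*x**3 + 2*x*y + 2*y**2 + 3*x + 3*y to the basis.

The other S-polynomials (S(f_1,g_4), S(f_2,g_4), S(g_3,g_4), S(f_1,g_5), S(f_2,g_5), S(g_3,g_5), S(g_4,g_5)) all reduce to 0 modulo the current basis, so we have a Gröbner basis.
Inter-reduce: drop elements whose leading term is divisible by another's, tail-reduce, and make monic.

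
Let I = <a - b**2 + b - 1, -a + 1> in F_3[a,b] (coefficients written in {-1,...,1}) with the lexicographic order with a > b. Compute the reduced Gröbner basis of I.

Buchberger's algorithm terminates because the ascending chain of leading-term ideals stabilizes.

f_1 = a - b**2 + b - 1, LT = a.
f_2 = -a + 1, LT = a.

S(f_1,f_2): lcm = a. S = -b**2 + b.
  leading term b**2: no divisor's leading term divides it; move -b**2 to the remainder.
  leading term b: no divisor's leading term divides it; move b to the remainder.
  remainder -b**2 + b ≠ 0; add g_3 = -b**2 + b to the basis.

The other S-polynomials (S(f_1,g_3), S(f_2,g_3)) all reduce to 0 modulo the current basis, so we have a Gröbner basis.
Inter-reduce: drop elements whose leading term is divisible by another's, tail-reduce, and make monic.

G = {a - 1, b**2 - b}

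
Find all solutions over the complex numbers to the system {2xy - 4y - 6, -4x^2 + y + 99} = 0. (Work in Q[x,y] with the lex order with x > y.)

Compute a lex Gröbner basis by Buchberger's algorithm.
f_1 = 2xy - 4y - 6, LT = xy.
f_2 = -4x^2 + y + 99, LT = x^2.

S(f_1,f_2): lcm = x^2y. S = -2xy - 3x + 1/4y^2 + 99/4y.
  leading term xy: subtract (-1)·f_1 from -2xy - 3x + 1/4y^2 + 99/4y → -3x + 1/4y^2 + 83/4y - 6
  leading term x: no divisor's leading term divides it; move -3x to the remainder.
  leading term y^2: no divisor's leading term divides it; move 1/4y^2 to the remainder.
  leading term y: no divisor's leading term divides it; move 83/4y to the remainder.
  leading term 1: no divisor's leading term divides it; move -6 to the remainder.
  remainder -3x + 1/4y^2 + 83/4y - 6 ≠ 0; add h_3 = -3x + 1/4y^2 + 83/4y - 6 to the basis.

S(f_1,h_3): lcm = xy. S = 1/12y^3 + 83/12y^2 - 4y - 3.
  leading term y^3: no divisor's leading term divides it; move 1/12y^3 to the remainder.
  leading term y^2: no divisor's leading term divides it; move 83/12y^2 to the remainder.
  leading term y: no divisor's leading term divides it; move -4y to the remainder.
  leading term 1: no divisor's leading term divides it; move -3 to the remainder.
  remainder 1/12y^3 + 83/12y^2 - 4y - 3 ≠ 0; add h_4 = 1/12y^3 + 83/12y^2 - 4y - 3 to the basis.

The other S-polynomials (S(f_2,h_3), S(f_1,h_4), S(f_2,h_4), S(h_3,h_4)) all reduce to 0 modulo the current basis, so we have a Gröbner basis.
Inter-reduce: drop elements whose leading term is divisible by another's, tail-reduce, and make monic.
Reduced Gröbner basis: {x - 1/12y^2 - 83/12y + 2, y^3 + 83y^2 - 48y - 36}.

The lex basis is triangular: the last element involves only y. Solving y^3 + 83y^2 - 48y - 36 = 0 gives y ∈ {1, -42 - 24*sqrt(3), -42 + 24*sqrt(3)}; substituting each value into the earlier elements determines the remaining variables.
  y = 1: the earlier basis element becomes x - 5 = 0, giving x = 5 — point (5, 1).
  y = -42 - 24*sqrt(3): the earlier basis element becomes x - 2*sqrt(3) + 3/2 = 0, giving x = -3/2 + 2*sqrt(3) — point (-3/2 + 2*sqrt(3), -42 - 24*sqrt(3)).
  y = -42 + 24*sqrt(3): the earlier basis element becomes x + 3/2 + 2*sqrt(3) = 0, giving x = -2*sqrt(3) - 3/2 — point (-2*sqrt(3) - 3/2, -42 + 24*sqrt(3)).
Check: every point annihilates each of the original generators.
A lex Gröbner basis triangularizes the system, enabling back-substitution.

{(5, 1), (-3/2 + 2*sqrt(3), -42 - 24*sqrt(3)), (-2*sqrt(3) - 3/2, -42 + 24*sqrt(3))}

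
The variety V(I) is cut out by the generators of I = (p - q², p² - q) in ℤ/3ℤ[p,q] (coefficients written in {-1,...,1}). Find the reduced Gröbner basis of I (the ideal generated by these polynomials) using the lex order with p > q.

G = {p - q², q⁴ - q}

f_1 = p - q², LT = p.
f_2 = p² - q, LT = p².

S(f_1,f_2): lcm = p². S = -pq² + q.
  leading term pq²: subtract (-q²)·f_1 from -pq² + q → -q⁴ + q
  leading term q⁴: no divisor's leading term divides it; move -q⁴ to the remainder.
  leading term q: no divisor's leading term divides it; move q to the remainder.
  remainder -q⁴ + q ≠ 0; add g_3 = -q⁴ + q to the basis.

S(f_1,g_3): leading monomials are coprime, so the S-polynomial reduces to 0 (Buchberger's first criterion).
S(f_2,g_3): leading monomials are coprime, so the S-polynomial reduces to 0 (Buchberger's first criterion).
Every S-polynomial of the final basis reduces to 0, so we have a Gröbner basis.
Inter-reduce: drop elements whose leading term is divisible by another's, tail-reduce, and make monic.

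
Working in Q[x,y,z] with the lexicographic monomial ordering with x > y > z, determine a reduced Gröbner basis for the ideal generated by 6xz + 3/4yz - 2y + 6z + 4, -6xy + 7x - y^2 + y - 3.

f_1 = 6xz + 3/4yz - 2y + 6z + 4, LT = xz.
f_2 = -6xy + 7x - y^2 + y - 3, LT = xy.

S(f_1,f_2): lcm = xyz. S = 7/6xz - 1/24y^2z - 1/3y^2 + 7/6yz + 2/3y - 1/2z.
  leading term xz: subtract (7/36)·f_1 from 7/6xz - 1/24y^2z - 1/3y^2 + 7/6yz + 2/3y - 1/2z → -1/24y^2z - 1/3y^2 + 49/48yz + 19/18y - 5/3z - 7/9
  leading term y^2z: no divisor's leading term divides it; move -1/24y^2z to the remainder.
  leading term y^2: no divisor's leading term divides it; move -1/3y^2 to the remainder.
  leading term yz: no divisor's leading term divides it; move 49/48yz to the remainder.
  leading term y: no divisor's leading term divides it; move 19/18y to the remainder.
  leading term z: no divisor's leading term divides it; move -5/3z to the remainder.
  leading term 1: no divisor's leading term divides it; move -7/9 to the remainder.
  remainder -1/24y^2z - 1/3y^2 + 49/48yz + 19/18y - 5/3z - 7/9 ≠ 0; add g_3 = -1/24y^2z - 1/3y^2 + 49/48yz + 19/18y - 5/3z - 7/9 to the basis.

S(f_1,g_3): lcm = xy^2z. S = -8xy^2 + 49/2xyz + 76/3xy - 40xz - 56/3x + 1/8y^3z - 1/3y^3 + y^2z + 2/3y^2.
  leading term xy^2: subtract (4/3y)·f_2 from -8xy^2 + 49/2xyz + 76/3xy - 40xz - 56/3x + 1/8y^3z - 1/3y^3 + y^2z + 2/3y^2 → 49/2xyz + 16xy - 40xz - 56/3x + 1/8y^3z + y^3 + y^2z - 2/3y^2 + 4y
  leading term xyz: subtract (49/12y)·f_1 from 49/2xyz + 16xy - 40xz - 56/3x + 1/8y^3z + y^3 + y^2z - 2/3y^2 + 4y → 16xy - 40xz - 56/3x + 1/8y^3z + y^3 - 33/16y^2z + 15/2y^2 - 49/2yz - 37/3y
  leading term xy: subtract (-8/3)·f_2 from 16xy - 40xz - 56/3x + 1/8y^3z + y^3 - 33/16y^2z + 15/2y^2 - 49/2yz - 37/3y → -40xz + 1/8y^3z + y^3 - 33/16y^2z + 29/6y^2 - 49/2yz - 29/3y - 8
  leading term xz: subtract (-20/3)·f_1 from -40xz + 1/8y^3z + y^3 - 33/16y^2z + 29/6y^2 - 49/2yz - 29/3y - 8 → 1/8y^3z + y^3 - 33/16y^2z + 29/6y^2 - 39/2yz - 23y + 40z + 56/3
  leading term y^3z: subtract (-3y)·g_3 from 1/8y^3z + y^3 - 33/16y^2z + 29/6y^2 - 39/2yz - 23y + 40z + 56/3 → y^2z + 8y^2 - 49/2yz - 76/3y + 40z + 56/3
  leading term y^2z: subtract (-24)·g_3 from y^2z + 8y^2 - 49/2yz - 76/3y + 40z + 56/3 → 0
  remainder 0.

S(f_2,g_3): lcm = xy^2z. S = -8xy^2 + 70/3xyz + 76/3xy - 40xz - 56/3x + 1/6y^3z - 1/6y^2z + 1/2yz.
  leading term xy^2: subtract (4/3y)·f_2 from -8xy^2 + 70/3xyz + 76/3xy - 40xz - 56/3x + 1/6y^3z - 1/6y^2z + 1/2yz → 70/3xyz + 16xy - 40xz - 56/3x + 1/6y^3z + 4/3y^3 - 1/6y^2z - 4/3y^2 + 1/2yz + 4y
  leading term xyz: subtract (35/9y)·f_1 from 70/3xyz + 16xy - 40xz - 56/3x + 1/6y^3z + 4/3y^3 - 1/6y^2z - 4/3y^2 + 1/2yz + 4y → 16xy - 40xz - 56/3x + 1/6y^3z + 4/3y^3 - 37/12y^2z + 58/9y^2 - 137/6yz - 104/9y
  leading term xy: subtract (-8/3)·f_2 from 16xy - 40xz - 56/3x + 1/6y^3z + 4/3y^3 - 37/12y^2z + 58/9y^2 - 137/6yz - 104/9y → -40xz + 1/6y^3z + 4/3y^3 - 37/12y^2z + 34/9y^2 - 137/6yz - 80/9y - 8
  leading term xz: subtract (-20/3)·f_1 from -40xz + 1/6y^3z + 4/3y^3 - 37/12y^2z + 34/9y^2 - 137/6yz - 80/9y - 8 → 1/6y^3z + 4/3y^3 - 37/12y^2z + 34/9y^2 - 107/6yz - 200/9y + 40z + 56/3
  leading term y^3z: subtract (-4y)·g_3 from 1/6y^3z + 4/3y^3 - 37/12y^2z + 34/9y^2 - 107/6yz - 200/9y + 40z + 56/3 → y^2z + 8y^2 - 49/2yz - 76/3y + 40z + 56/3
  leading term y^2z: subtract (-24)·g_3 from y^2z + 8y^2 - 49/2yz - 76/3y + 40z + 56/3 → 0
  remainder 0.

Every S-polynomial of the final basis reduces to 0, so we have a Gröbner basis.

G = {xy - 7/6x + 1/6y^2 - 1/6y + 1/2, xz + 1/8yz - 1/3y + z + 2/3, y^2z + 8y^2 - 49/2yz - 76/3y + 40z + 56/3}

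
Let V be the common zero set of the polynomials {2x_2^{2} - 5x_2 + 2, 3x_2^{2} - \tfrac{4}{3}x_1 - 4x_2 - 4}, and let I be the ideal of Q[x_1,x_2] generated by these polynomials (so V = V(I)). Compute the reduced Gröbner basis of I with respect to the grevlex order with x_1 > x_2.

G = {x_2^{2} - \tfrac{5}{2}x_2 + 1, x_1 - \tfrac{21}{8}x_2 + \tfrac{21}{4}}

f_1 = 2x_2^{2} - 5x_2 + 2, LT = x_2^{2}.
f_2 = 3x_2^{2} - \tfrac{4}{3}x_1 - 4x_2 - 4, LT = x_2^{2}.

S(f_1,f_2): lcm = x_2^{2}. S = \tfrac{4}{9}x_1 - \tfrac{7}{6}x_2 + \tfrac{7}{3}.
  leading term x_1: no divisor's leading term divides it; move \tfrac{4}{9}x_1 to the remainder.
  leading term x_2: no divisor's leading term divides it; move -\tfrac{7}{6}x_2 to the remainder.
  leading term 1: no divisor's leading term divides it; move \tfrac{7}{3} to the remainder.
  remainder \tfrac{4}{9}x_1 - \tfrac{7}{6}x_2 + \tfrac{7}{3} ≠ 0; add g_3 = \tfrac{4}{9}x_1 - \tfrac{7}{6}x_2 + \tfrac{7}{3} to the basis.

The other S-polynomials (S(f_1,g_3), S(f_2,g_3)) all reduce to 0 modulo the current basis, so we have a Gröbner basis.
Inter-reduce: drop elements whose leading term is divisible by another's, tail-reduce, and make monic.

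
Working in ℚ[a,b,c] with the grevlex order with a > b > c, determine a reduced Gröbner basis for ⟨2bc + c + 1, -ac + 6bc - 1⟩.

G = {bc + ½c + ½, a - 8b - 1}

f_1 = 2bc + c + 1, LT = bc.
f_2 = -ac + 6bc - 1, LT = ac.

S(f_1,f_2): lcm = abc. S = 6b²c + ½ac + ½a - b.
  leading term b²c: subtract (3b)·f_1 from 6b²c + ½ac + ½a - b → ½ac - 3bc + ½a - 4b
  leading term ac: subtract (-½)·f_2 from ½ac - 3bc + ½a - 4b → ½a - 4b - ½
  leading term a: no divisor's leading term divides it; move ½a to the remainder.
  leading term b: no divisor's leading term divides it; move -4b to the remainder.
  leading term 1: no divisor's leading term divides it; move -½ to the remainder.
  remainder ½a - 4b - ½ ≠ 0; add g_3 = ½a - 4b - ½ to the basis.

S(f_1,g_3): leading monomials are coprime, so the S-polynomial reduces to 0 (Buchberger's first criterion).
S(f_2,g_3): lcm = ac. S = 2bc + c + 1.
  leading term bc: subtract (1)·f_1 from 2bc + c + 1 → 0
  remainder 0.

Every S-polynomial of the final basis reduces to 0, so we have a Gröbner basis.
Inter-reduce: drop elements whose leading term is divisible by another's, tail-reduce, and make monic.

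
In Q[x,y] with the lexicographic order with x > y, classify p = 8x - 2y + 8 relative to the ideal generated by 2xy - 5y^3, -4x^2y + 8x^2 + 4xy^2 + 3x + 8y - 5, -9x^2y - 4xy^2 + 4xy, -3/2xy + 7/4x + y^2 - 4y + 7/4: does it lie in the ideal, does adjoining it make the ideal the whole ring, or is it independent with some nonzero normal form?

First compute the reduced Gröbner basis of I by Buchberger's algorithm.
f_1 = 2xy - 5y^3, LT = xy.
f_2 = -4x^2y + 8x^2 + 4xy^2 + 3x + 8y - 5, LT = x^2y.
f_3 = -9x^2y - 4xy^2 + 4xy, LT = x^2y.
f_4 = -3/2xy + 7/4x + y^2 - 4y + 7/4, LT = xy.

S(f_1,f_2): lcm = x^2y. S = 2x^2 - 5/2xy^3 + xy^2 + 3/4x + 2y - 5/4.
  reduce S modulo (f_1, f_2, f_3, f_4):
  remainder 2x^2 + 3/4x - 25/4y^5 + 5/2y^4 + 2y - 5/4 ≠ 0; add h_5 = 2x^2 + 3/4x - 25/4y^5 + 5/2y^4 + 2y - 5/4 to the basis.

S(f_1,f_3): lcm = x^2y. S = -5/2xy^3 - 4/9xy^2 + 4/9xy.
  reduce S modulo (f_1, f_2, f_3, f_4, h_5):
  remainder -25/4y^5 - 10/9y^4 + 10/9y^3 ≠ 0; add h_6 = -25/4y^5 - 10/9y^4 + 10/9y^3 to the basis.

S(f_1,f_4): lcm = xy. S = 7/6x - 5/2y^3 + 2/3y^2 - 8/3y + 7/6.
  reduce S modulo (f_1, f_2, f_3, f_4, h_5, h_6):
  remainder 7/6x - 5/2y^3 + 2/3y^2 - 8/3y + 7/6 ≠ 0; add h_7 = 7/6x - 5/2y^3 + 2/3y^2 - 8/3y + 7/6 to the basis.

S(f_2,f_4): lcm = x^2y. S = -5/6x^2 - 1/3xy^2 - 8/3xy + 5/12x - 2y + 5/4.
  reduce S modulo (f_1, f_2, f_3, f_4, h_5, h_6, h_7):
  remainder 145/216y^4 - 2405/432y^3 - 5/12y^2 + 1/2y ≠ 0; add h_8 = 145/216y^4 - 2405/432y^3 - 5/12y^2 + 1/2y to the basis.

S(f_1,h_5): lcm = x^2y. S = -5/2xy^3 - 3/8xy + 25/8y^6 - 5/4y^5 - y^2 + 5/8y.
  reduce S modulo (f_1, f_2, f_3, f_4, h_5, h_6, h_7, h_8):
  remainder 6549/464y^3 + 61/261y^2 - 2977/3480y ≠ 0; add h_9 = 6549/464y^3 + 61/261y^2 - 2977/3480y to the basis.

S(f_2,h_6): lcm = x^2y^5. S = -98/45x^2y^4 + 8/45x^2y^3 - xy^6 - 3/4xy^4 - 2y^5 + 5/4y^4.
  reduce S modulo (f_1, f_2, f_3, f_4, h_5, h_6, h_7, h_8, h_9):
  remainder 1773767777/10741997250y^2 - 614137543/7161331500y ≠ 0; add h_10 = 1773767777/10741997250y^2 - 614137543/7161331500y to the basis.

S(f_4,h_6): lcm = xy^5. S = -121/90xy^4 + 8/45xy^3 - 2/3y^6 + 8/3y^5 - 7/6y^4.
  reduce S modulo (f_1, f_2, f_3, f_4, h_5, h_6, h_7, h_8, h_9, h_10):
  remainder 67585408/5321303331y ≠ 0; add h_11 = 67585408/5321303331y to the basis.

The other S-polynomials (S(f_2,f_3), S(f_3,f_4), S(f_2,h_5), S(f_3,h_5), S(f_4,h_5), S(f_1,h_6), S(f_3,h_6), S(h_5,h_6), S(f_1,h_7), S(f_2,h_7), S(f_3,h_7), S(f_4,h_7), S(h_5,h_7), S(h_6,h_7), S(f_1,h_8), S(f_2,h_8), S(f_3,h_8), S(f_4,h_8), S(h_5,h_8), S(h_6,h_8), S(h_7,h_8), S(f_1,h_9), S(f_2,h_9), S(f_3,h_9), S(f_4,h_9), S(h_5,h_9), S(h_6,h_9), S(h_7,h_9), S(h_8,h_9), S(f_1,h_10), S(f_2,h_10), S(f_3,h_10), S(f_4,h_10), S(h_5,h_10), S(h_6,h_10), S(h_7,h_10), S(h_8,h_10), S(h_9,h_10), S(f_1,h_11), S(f_2,h_11), S(f_3,h_11), S(f_4,h_11), S(h_5,h_11), S(h_6,h_11), S(h_7,h_11), S(h_8,h_11), S(h_9,h_11), S(h_10,h_11)) all reduce to 0 modulo the current basis, so we have a Gröbner basis.
Inter-reduce: drop elements whose leading term is divisible by another's, tail-reduce, and make monic.
Reduced Gröbner basis: {x + 1, y}.
Label its elements g_1 = x + 1, g_2 = y.

Reduce p = 8x - 2y + 8 modulo G:
  leading term x: subtract (8)·g_1 from 8x - 2y + 8 → -2y
  leading term y: subtract (-2)·g_2 from -2y → 0
  normal form = 0.
Since the normal form is 0, p ∈ I.

The remainder on division by a Gröbner basis is unique — it is the normal form.

8x - 2y + 8 lies in I (it reduces to 0).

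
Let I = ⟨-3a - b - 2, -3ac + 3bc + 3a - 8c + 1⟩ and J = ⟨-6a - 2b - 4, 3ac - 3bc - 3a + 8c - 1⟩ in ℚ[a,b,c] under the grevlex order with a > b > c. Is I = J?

Yes, the ideals are equal.

For a fixed monomial order, each ideal has a unique reduced Gröbner basis; comparing bases decides equality.
Buchberger on the first generating set:
f_1 = -3a - b - 2, LT = a.
f_2 = -3ac + 3bc + 3a - 8c + 1, LT = ac.

S(f_1,f_2): lcm = ac. S = 4/3bc + a - 2c + ⅓.
  leading term bc: no divisor's leading term divides it; move 4/3bc to the remainder.
  leading term a: subtract (-⅓)·f_1 from a - 2c + ⅓ → -⅓b - 2c - ⅓
  leading term b: no divisor's leading term divides it; move -⅓b to the remainder.
  leading term c: no divisor's leading term divides it; move -2c to the remainder.
  leading term 1: no divisor's leading term divides it; move -⅓ to the remainder.
  remainder 4/3bc - ⅓b - 2c - ⅓ ≠ 0; add g_3 = 4/3bc - ⅓b - 2c - ⅓ to the basis.

The other S-polynomials (S(f_1,g_3), S(f_2,g_3)) all reduce to 0 modulo the current basis, so we have a Gröbner basis.
Inter-reduce: drop elements whose leading term is divisible by another's, tail-reduce, and make monic.
Reduced Gröbner basis: {bc - ¼b - 3/2c - ¼, a + ⅓b + ⅔}.

Buchberger on the second generating set:
h_1 = -6a - 2b - 4, LT = a.
h_2 = 3ac - 3bc - 3a + 8c - 1, LT = ac.

S(h_1,h_2): lcm = ac. S = 4/3bc + a - 2c + ⅓.
  leading term bc: no divisor's leading term divides it; move 4/3bc to the remainder.
  leading term a: subtract (-⅙)·h_1 from a - 2c + ⅓ → -⅓b - 2c - ⅓
  leading term b: no divisor's leading term divides it; move -⅓b to the remainder.
  leading term c: no divisor's leading term divides it; move -2c to the remainder.
  leading term 1: no divisor's leading term divides it; move -⅓ to the remainder.
  remainder 4/3bc - ⅓b - 2c - ⅓ ≠ 0; add k_3 = 4/3bc - ⅓b - 2c - ⅓ to the basis.

The other S-polynomials (S(h_1,k_3), S(h_2,k_3)) all reduce to 0 modulo the current basis, so we have a Gröbner basis.
Inter-reduce: drop elements whose leading term is divisible by another's, tail-reduce, and make monic.
Reduced Gröbner basis: {bc - ¼b - 3/2c - ¼, a + ⅓b + ⅔}.

Same reduced basis, so the two generating sets span the same ideal.
The choice of monomial ordering does not affect the verdict — as long as both bases are computed under the same ordering, their equality decides ideal equality.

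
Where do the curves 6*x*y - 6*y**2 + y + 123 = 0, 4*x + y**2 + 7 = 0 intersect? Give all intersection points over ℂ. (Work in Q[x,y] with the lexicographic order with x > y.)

{(-4, 3), (-25/24 - 7*sqrt(543)*I/24, -7/2 - sqrt(543)*I/6), (-25/24 + 7*sqrt(543)*I/24, -7/2 + sqrt(543)*I/6)}

Compute a lex Gröbner basis by Buchberger's algorithm.
f_1 = 6*x*y - 6*y**2 + y + 123, LT = x*y.
f_2 = 4*x + y**2 + 7, LT = x.

S(f_1,f_2): lcm = x*y. S = -1/4*y**3 - y**2 - 19/12*y + 41/2.
  reduce S modulo (f_1, f_2):
  remainder -1/4*y**3 - y**2 - 19/12*y + 41/2 ≠ 0; add h_3 = -1/4*y**3 - y**2 - 19/12*y + 41/2 to the basis.

The other S-polynomials (S(f_1,h_3), S(f_2,h_3)) all reduce to 0 modulo the current basis, so we have a Gröbner basis.
Inter-reduce: drop elements whose leading term is divisible by another's, tail-reduce, and make monic.
Reduced Gröbner basis: {x + 1/4*y**2 + 7/4, y**3 + 4*y**2 + 19/3*y - 82}.

The lex basis is triangular: the last element involves only y. Solving y**3 + 4*y**2 + 19/3*y - 82 = 0 gives y ∈ {3, -7/2 - sqrt(543)*I/6, -7/2 + sqrt(543)*I/6}; substituting each value into the earlier elements determines the remaining variables.
  y = 3: the earlier basis element becomes x + 4 = 0, giving x = -4 — point (-4, 3).
  y = -7/2 - sqrt(543)*I/6: the earlier basis element becomes x + 25/24 + 7*sqrt(543)*I/24 = 0, giving x = -25/24 - 7*sqrt(543)*I/24 — point (-25/24 - 7*sqrt(543)*I/24, -7/2 - sqrt(543)*I/6).
  y = -7/2 + sqrt(543)*I/6: the earlier basis element becomes x + 25/24 - 7*sqrt(543)*I/24 = 0, giving x = -25/24 + 7*sqrt(543)*I/24 — point (-25/24 + 7*sqrt(543)*I/24, -7/2 + sqrt(543)*I/6).
Zero-dimensionality of the ideal guarantees finitely many solutions over ℂ.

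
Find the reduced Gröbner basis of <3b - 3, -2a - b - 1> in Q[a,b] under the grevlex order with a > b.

f_1 = 3b - 3, LT = b.
f_2 = -2a - b - 1, LT = a.

The S-polynomials (S(f_1,f_2)) all reduce to 0 modulo the current basis, so we have a Gröbner basis.

G = {a + 1, b - 1}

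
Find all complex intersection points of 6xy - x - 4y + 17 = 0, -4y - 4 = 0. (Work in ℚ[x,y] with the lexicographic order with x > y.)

{(3, -1)}

Compute a lex Gröbner basis by Buchberger's algorithm.
f_1 = 6xy - x - 4y + 17, LT = xy.
f_2 = -4y - 4, LT = y.

S(f_1,f_2): lcm = xy. S = -7/6x - ⅔y + 17/6.
  leading term x: no divisor's leading term divides it; move -7/6x to the remainder.
  leading term y: subtract (⅙)·f_2 from -⅔y + 17/6 → 7/2
  leading term 1: no divisor's leading term divides it; move 7/2 to the remainder.
  remainder -7/6x + 7/2 ≠ 0; add h_3 = -7/6x + 7/2 to the basis.

The other S-polynomials (S(f_1,h_3), S(f_2,h_3)) all reduce to 0 modulo the current basis, so we have a Gröbner basis.
Inter-reduce: drop elements whose leading term is divisible by another's, tail-reduce, and make monic.
Reduced Gröbner basis: {x - 3, y + 1}.

The lex basis is triangular: the last element involves only y. Solving y + 1 = 0 gives y ∈ {-1}; substituting each value into the earlier elements determines the remaining variables.
  y = -1: the earlier basis element becomes x - 3 = 0, giving x = 3 — point (3, -1).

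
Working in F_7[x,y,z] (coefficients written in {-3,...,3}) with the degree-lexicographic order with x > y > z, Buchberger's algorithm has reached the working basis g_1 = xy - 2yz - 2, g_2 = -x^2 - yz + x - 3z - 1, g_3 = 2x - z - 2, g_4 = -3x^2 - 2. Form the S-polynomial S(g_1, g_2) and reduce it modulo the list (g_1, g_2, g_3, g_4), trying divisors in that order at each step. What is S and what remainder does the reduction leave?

S(g_1, g_2) = -2xyz - y^2z + xy - 3yz - 2x - y; remainder on division = -y^2z + 3yz^2 - yz - y + 2z.

lcm(LM(g_1), LM(g_2)) = x^2y.
S = (lcm/LT(g_1))·g_1 − (lcm/LT(g_2))·g_2 = -2xyz - y^2z + xy - 3yz - 2x - y.
Reduce S modulo (g_1, g_2, g_3, g_4) in that order:
  leading term xyz: subtract (-2z)·g_1 from -2xyz - y^2z + xy - 3yz - 2x - y → -y^2z + 3yz^2 + xy - 3yz - 2x - y + 3z
  leading term y^2z: no divisor's leading term divides it; move -y^2z to the remainder.
  leading term yz^2: no divisor's leading term divides it; move 3yz^2 to the remainder.
  leading term xy: subtract (1)·g_1 from xy - 3yz - 2x - y + 3z → -yz - 2x - y + 3z + 2
  leading term yz: no divisor's leading term divides it; move -yz to the remainder.
  leading term x: subtract (-1)·g_3 from -2x - y + 3z + 2 → -y + 2z
  leading term y: no divisor's leading term divides it; move -y to the remainder.
  leading term z: no divisor's leading term divides it; move 2z to the remainder.
The remainder -y^2z + 3yz^2 - yz - y + 2z is nonzero, so it would be added as the next basis element.
This is the inner loop of Buchberger's algorithm — each nonzero remainder becomes a new basis element.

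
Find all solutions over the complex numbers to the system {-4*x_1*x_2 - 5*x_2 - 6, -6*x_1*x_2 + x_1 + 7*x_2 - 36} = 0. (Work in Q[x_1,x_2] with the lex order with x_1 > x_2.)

{(111/4, -3/58), (-2, 2)}

Compute a lex Gröbner basis by Buchberger's algorithm.
f_1 = -4*x_1*x_2 - 5*x_2 - 6, LT = x_1*x_2.
f_2 = -6*x_1*x_2 + x_1 + 7*x_2 - 36, LT = x_1*x_2.

S(f_1,f_2): lcm = x_1*x_2. S = 1/6*x_1 + 29/12*x_2 - 9/2.
  reduce S modulo (f_1, f_2):
  remainder 1/6*x_1 + 29/12*x_2 - 9/2 ≠ 0; add h_3 = 1/6*x_1 + 29/12*x_2 - 9/2 to the basis.

S(f_1,h_3): lcm = x_1*x_2. S = -29/2*x_2**2 + 113/4*x_2 + 3/2.
  reduce S modulo (f_1, f_2, h_3):
  remainder -29/2*x_2**2 + 113/4*x_2 + 3/2 ≠ 0; add h_4 = -29/2*x_2**2 + 113/4*x_2 + 3/2 to the basis.

The other S-polynomials (S(f_2,h_3), S(f_1,h_4), S(f_2,h_4), S(h_3,h_4)) all reduce to 0 modulo the current basis, so we have a Gröbner basis.
Inter-reduce: drop elements whose leading term is divisible by another's, tail-reduce, and make monic.
Reduced Gröbner basis: {x_1 + 29/2*x_2 - 27, x_2**2 - 113/58*x_2 - 3/29}.

From the last basis element, x_2**2 - 113/58*x_2 - 3/29 = 0, so x_2 takes values in {-3/58, 2}. Each choice, substituted upward through the basis, yields the corresponding point(s) of the solution set.
  x_2 = -3/58: the earlier basis element becomes x_1 - 111/4 = 0, giving x_1 = 111/4 — point (111/4, -3/58).
  x_2 = 2: the earlier basis element becomes x_1 + 2 = 0, giving x_1 = -2 — point (-2, 2).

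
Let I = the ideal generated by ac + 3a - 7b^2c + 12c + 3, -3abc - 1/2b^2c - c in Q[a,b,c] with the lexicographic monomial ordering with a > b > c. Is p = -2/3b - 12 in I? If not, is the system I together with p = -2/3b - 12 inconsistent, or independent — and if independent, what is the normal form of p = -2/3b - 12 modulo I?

-2/3b - 12 is independent of I; its normal form modulo I is -2/3b - 12.

First compute the reduced Gröbner basis of I by Buchberger's algorithm.
f_1 = ac + 3a - 7b^2c + 12c + 3, LT = ac.
f_2 = -3abc - 1/2b^2c - c, LT = abc.

S(f_1,f_2): lcm = abc. S = 3ab - 7b^3c - 1/6b^2c + 12bc + 3b - 1/3c.
  leading term ab: no divisor's leading term divides it; move 3ab to the remainder.
  leading term b^3c: no divisor's leading term divides it; move -7b^3c to the remainder.
  leading term b^2c: no divisor's leading term divides it; move -1/6b^2c to the remainder.
  leading term bc: no divisor's leading term divides it; move 12bc to the remainder.
  leading term b: no divisor's leading term divides it; move 3b to the remainder.
  leading term c: no divisor's leading term divides it; move -1/3c to the remainder.
  remainder 3ab - 7b^3c - 1/6b^2c + 12bc + 3b - 1/3c ≠ 0; add h_3 = 3ab - 7b^3c - 1/6b^2c + 12bc + 3b - 1/3c to the basis.

S(f_1,h_3): lcm = abc. S = 3ab + 7/3b^3c^2 - 7b^3c + 1/18b^2c^2 - 4bc^2 + 11bc + 3b + 1/9c^2.
  leading term ab: subtract (1)·h_3 from 3ab + 7/3b^3c^2 - 7b^3c + 1/18b^2c^2 - 4bc^2 + 11bc + 3b + 1/9c^2 → 7/3b^3c^2 + 1/18b^2c^2 + 1/6b^2c - 4bc^2 - bc + 1/9c^2 + 1/3c
  leading term b^3c^2: no divisor's leading term divides it; move 7/3b^3c^2 to the remainder.
  leading term b^2c^2: no divisor's leading term divides it; move 1/18b^2c^2 to the remainder.
  leading term b^2c: no divisor's leading term divides it; move 1/6b^2c to the remainder.
  leading term bc^2: no divisor's leading term divides it; move -4bc^2 to the remainder.
  leading term bc: no divisor's leading term divides it; move -bc to the remainder.
  leading term c^2: no divisor's leading term divides it; move 1/9c^2 to the remainder.
  leading term c: no divisor's leading term divides it; move 1/3c to the remainder.
  remainder 7/3b^3c^2 + 1/18b^2c^2 + 1/6b^2c - 4bc^2 - bc + 1/9c^2 + 1/3c ≠ 0; add h_4 = 7/3b^3c^2 + 1/18b^2c^2 + 1/6b^2c - 4bc^2 - bc + 1/9c^2 + 1/3c to the basis.

The other S-polynomials (S(f_2,h_3), S(f_1,h_4), S(f_2,h_4), S(h_3,h_4)) all reduce to 0 modulo the current basis, so we have a Gröbner basis.
Inter-reduce: drop elements whose leading term is divisible by another's, tail-reduce, and make monic.
Reduced Gröbner basis: {ab - 7/3b^3c - 1/18b^2c + 4bc + b - 1/9c, ac + 3a - 7b^2c + 12c + 3, b^3c^2 + 1/42b^2c^2 + 1/14b^2c - 12/7bc^2 - 3/7bc + 1/21c^2 + 1/7c}.
Label its elements g_1 = ab - 7/3b^3c - 1/18b^2c + 4bc + b - 1/9c, g_2 = ac + 3a - 7b^2c + 12c + 3, g_3 = b^3c^2 + 1/42b^2c^2 + 1/14b^2c - 12/7bc^2 - 3/7bc + 1/21c^2 + 1/7c.

Reduce p = -2/3b - 12 modulo G:
  leading term b: no divisor's leading term divides it; move -2/3b to the remainder.
  leading term 1: no divisor's leading term divides it; move -12 to the remainder.
  normal form = -2/3b - 12.
The normal form is nonzero, so p ∉ I. Since p minus its normal form lies in I, I + (p) = I + (r) where r = -2/3b - 12; decide whether this ideal is the whole ring.
Run Buchberger on G together with r (pairs among the g_i already reduce to 0 since G is a Gröbner basis):
g_1 = ab - 7/3b^3c - 1/18b^2c + 4bc + b - 1/9c, LT = ab.
g_2 = ac + 3a - 7b^2c + 12c + 3, LT = ac.
g_3 = b^3c^2 + 1/42b^2c^2 + 1/14b^2c - 12/7bc^2 - 3/7bc + 1/21c^2 + 1/7c, LT = b^3c^2.
r = -2/3b - 12, LT = b.

S(g_1,r): lcm = ab. S = -18a - 7/3b^3c - 1/18b^2c + 4bc + b - 1/9c.
  leading term a: no divisor's leading term divides it; move -18a to the remainder.
  leading term b^3c: subtract (7/2b^2c)·r from -7/3b^3c - 1/18b^2c + 4bc + b - 1/9c → 755/18b^2c + 4bc + b - 1/9c
  leading term b^2c: subtract (-755/12bc)·r from 755/18b^2c + 4bc + b - 1/9c → -751bc + b - 1/9c
  leading term bc: subtract (2253/2c)·r from -751bc + b - 1/9c → b + 121661/9c
  leading term b: subtract (-3/2)·r from b + 121661/9c → 121661/9c - 18
  leading term c: no divisor's leading term divides it; move 121661/9c to the remainder.
  leading term 1: no divisor's leading term divides it; move -18 to the remainder.
  remainder -18a + 121661/9c - 18 ≠ 0; add m_5 = -18a + 121661/9c - 18 to the basis.

S(g_3,r): lcm = b^3c^2. S = -755/42b^2c^2 + 1/14b^2c - 12/7bc^2 - 3/7bc + 1/21c^2 + 1/7c.
  leading term b^2c^2: subtract (755/28bc^2)·r from -755/42b^2c^2 + 1/14b^2c - 12/7bc^2 - 3/7bc + 1/21c^2 + 1/7c → 1/14b^2c + 2253/7bc^2 - 3/7bc + 1/21c^2 + 1/7c
  leading term b^2c: subtract (-3/28bc)·r from 1/14b^2c + 2253/7bc^2 - 3/7bc + 1/21c^2 + 1/7c → 2253/7bc^2 - 12/7bc + 1/21c^2 + 1/7c
  leading term bc^2: subtract (-6759/14c^2)·r from 2253/7bc^2 - 12/7bc + 1/21c^2 + 1/7c → -12/7bc - 121661/21c^2 + 1/7c
  leading term bc: subtract (18/7c)·r from -12/7bc - 121661/21c^2 + 1/7c → -121661/21c^2 + 31c
  leading term c^2: no divisor's leading term divides it; move -121661/21c^2 to the remainder.
  leading term c: no divisor's leading term divides it; move 31c to the remainder.
  remainder -121661/21c^2 + 31c ≠ 0; add m_6 = -121661/21c^2 + 31c to the basis.

The other S-polynomials (S(g_1,g_2), S(g_1,g_3), S(g_2,g_3), S(g_2,r), S(g_1,m_5), S(g_2,m_5), S(g_3,m_5), S(r,m_5), S(g_1,m_6), S(g_2,m_6), S(g_3,m_6), S(r,m_6), S(m_5,m_6)) all reduce to 0 modulo the current basis, so we have a Gröbner basis.
Inter-reduce: drop elements whose leading term is divisible by another's, tail-reduce, and make monic.
Reduced Gröbner basis: {a - 121661/162c + 1, b + 18, c^2 - 651/121661c}.
The reduced Gröbner basis of I + (p) is {a - 121661/162c + 1, b + 18, c^2 - 651/121661c} ≠ {1}, a proper ideal, so the enlarged system stays consistent: p is independent of I, with normal form -2/3b - 12.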